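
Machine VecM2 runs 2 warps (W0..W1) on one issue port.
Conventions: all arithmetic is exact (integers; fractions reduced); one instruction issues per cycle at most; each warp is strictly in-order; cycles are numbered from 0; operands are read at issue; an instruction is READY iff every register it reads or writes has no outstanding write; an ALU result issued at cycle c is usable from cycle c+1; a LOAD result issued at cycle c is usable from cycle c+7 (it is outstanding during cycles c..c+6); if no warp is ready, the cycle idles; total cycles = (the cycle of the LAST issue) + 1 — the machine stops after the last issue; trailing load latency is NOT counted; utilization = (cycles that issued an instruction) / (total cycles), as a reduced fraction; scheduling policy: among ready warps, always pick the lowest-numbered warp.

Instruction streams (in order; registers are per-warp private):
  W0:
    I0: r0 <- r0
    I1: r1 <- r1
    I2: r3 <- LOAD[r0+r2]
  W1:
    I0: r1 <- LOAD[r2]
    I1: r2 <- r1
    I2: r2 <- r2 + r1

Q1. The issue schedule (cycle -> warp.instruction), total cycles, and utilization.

cycle 0: W0.I0
cycle 1: W0.I1
cycle 2: W0.I2
cycle 3: W1.I0
cycle 4: idle
cycle 5: idle
cycle 6: idle
cycle 7: idle
cycle 8: idle
cycle 9: idle
cycle 10: W1.I1
cycle 11: W1.I2

Answer: 12 cycles, utilization 1/2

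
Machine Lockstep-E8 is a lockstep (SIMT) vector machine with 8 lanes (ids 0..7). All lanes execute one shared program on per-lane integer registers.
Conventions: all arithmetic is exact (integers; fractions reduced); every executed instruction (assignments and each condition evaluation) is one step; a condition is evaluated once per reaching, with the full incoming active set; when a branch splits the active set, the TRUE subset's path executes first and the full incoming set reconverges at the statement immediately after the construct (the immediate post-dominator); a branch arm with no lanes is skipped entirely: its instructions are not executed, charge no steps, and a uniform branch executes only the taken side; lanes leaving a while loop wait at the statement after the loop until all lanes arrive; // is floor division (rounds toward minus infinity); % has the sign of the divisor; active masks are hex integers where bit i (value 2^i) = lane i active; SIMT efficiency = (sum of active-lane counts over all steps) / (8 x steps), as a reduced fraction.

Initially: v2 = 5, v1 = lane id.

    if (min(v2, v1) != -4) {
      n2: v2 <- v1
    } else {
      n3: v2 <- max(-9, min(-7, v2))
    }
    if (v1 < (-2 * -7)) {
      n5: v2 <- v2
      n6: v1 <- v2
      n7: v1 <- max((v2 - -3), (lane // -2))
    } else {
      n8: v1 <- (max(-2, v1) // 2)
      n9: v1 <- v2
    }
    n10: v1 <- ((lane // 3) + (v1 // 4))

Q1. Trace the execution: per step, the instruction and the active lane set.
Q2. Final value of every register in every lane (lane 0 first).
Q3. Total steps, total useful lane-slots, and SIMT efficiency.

step 0: eval (min(v2, v1) != -4)     0xff
step 1: v2 <- v1                     0xff
step 2: eval (v1 < (-2 * -7))        0xff
step 3: v2 <- v2                     0xff
step 4: v1 <- v2                     0xff
step 5: v1 <- max((v2 - -3), (lane // -2)) 0xff
step 6: v1 <- ((lane // 3) + (v1 // 4)) 0xff

Answer: 7 steps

v2: 0,1,2,3,4,5,6,7
v1: 0,1,1,2,2,3,4,4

steps = 7; useful = 56; efficiency = 56/56 = 1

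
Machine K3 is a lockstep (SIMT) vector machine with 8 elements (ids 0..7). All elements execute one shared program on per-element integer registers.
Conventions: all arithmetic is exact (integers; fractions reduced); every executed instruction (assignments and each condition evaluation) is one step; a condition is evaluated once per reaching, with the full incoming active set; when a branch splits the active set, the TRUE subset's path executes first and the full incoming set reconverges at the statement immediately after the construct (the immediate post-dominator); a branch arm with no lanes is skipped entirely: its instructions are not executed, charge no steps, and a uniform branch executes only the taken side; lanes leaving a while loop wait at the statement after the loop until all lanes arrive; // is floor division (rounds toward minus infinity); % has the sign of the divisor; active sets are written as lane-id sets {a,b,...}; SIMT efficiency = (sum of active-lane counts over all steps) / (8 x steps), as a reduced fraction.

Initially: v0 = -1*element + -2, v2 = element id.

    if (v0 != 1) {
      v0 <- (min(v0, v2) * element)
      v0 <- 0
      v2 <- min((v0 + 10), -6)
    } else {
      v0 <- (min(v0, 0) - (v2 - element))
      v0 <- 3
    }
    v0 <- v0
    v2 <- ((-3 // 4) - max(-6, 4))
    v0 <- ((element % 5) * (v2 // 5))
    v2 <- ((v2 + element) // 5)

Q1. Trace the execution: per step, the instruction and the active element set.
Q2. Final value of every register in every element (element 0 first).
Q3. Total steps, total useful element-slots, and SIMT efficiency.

step 0: eval (v0 != 1)               {0,1,2,3,4,5,6,7}
step 1: v0 <- (min(v0, v2) * element) {0,1,2,3,4,5,6,7}
step 2: v0 <- 0                      {0,1,2,3,4,5,6,7}
step 3: v2 <- min((v0 + 10), -6)     {0,1,2,3,4,5,6,7}
step 4: v0 <- v0                     {0,1,2,3,4,5,6,7}
step 5: v2 <- ((-3 // 4) - max(-6, 4)) {0,1,2,3,4,5,6,7}
step 6: v0 <- ((element % 5) * (v2 // 5)) {0,1,2,3,4,5,6,7}
step 7: v2 <- ((v2 + element) // 5)  {0,1,2,3,4,5,6,7}

Answer: 8 steps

v0: 0,-1,-2,-3,-4,0,-1,-2
v2: -1,-1,-1,-1,-1,0,0,0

steps = 8; useful = 64; efficiency = 64/64 = 1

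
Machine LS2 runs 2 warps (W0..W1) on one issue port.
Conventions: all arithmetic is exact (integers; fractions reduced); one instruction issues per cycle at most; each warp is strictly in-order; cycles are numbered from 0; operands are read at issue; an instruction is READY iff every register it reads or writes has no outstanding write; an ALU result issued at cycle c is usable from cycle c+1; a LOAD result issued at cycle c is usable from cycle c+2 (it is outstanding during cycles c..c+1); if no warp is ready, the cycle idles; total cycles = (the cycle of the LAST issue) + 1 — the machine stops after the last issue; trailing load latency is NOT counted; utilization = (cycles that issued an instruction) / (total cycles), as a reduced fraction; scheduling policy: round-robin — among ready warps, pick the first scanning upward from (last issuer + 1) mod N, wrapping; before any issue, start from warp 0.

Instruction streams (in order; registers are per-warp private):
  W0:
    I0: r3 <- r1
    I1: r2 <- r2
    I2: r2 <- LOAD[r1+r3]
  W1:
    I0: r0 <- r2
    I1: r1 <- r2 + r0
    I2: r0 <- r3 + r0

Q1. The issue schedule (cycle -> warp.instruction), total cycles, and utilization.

cycle 0: W0.I0
cycle 1: W1.I0
cycle 2: W0.I1
cycle 3: W1.I1
cycle 4: W0.I2
cycle 5: W1.I2

Answer: 6 cycles, utilization 1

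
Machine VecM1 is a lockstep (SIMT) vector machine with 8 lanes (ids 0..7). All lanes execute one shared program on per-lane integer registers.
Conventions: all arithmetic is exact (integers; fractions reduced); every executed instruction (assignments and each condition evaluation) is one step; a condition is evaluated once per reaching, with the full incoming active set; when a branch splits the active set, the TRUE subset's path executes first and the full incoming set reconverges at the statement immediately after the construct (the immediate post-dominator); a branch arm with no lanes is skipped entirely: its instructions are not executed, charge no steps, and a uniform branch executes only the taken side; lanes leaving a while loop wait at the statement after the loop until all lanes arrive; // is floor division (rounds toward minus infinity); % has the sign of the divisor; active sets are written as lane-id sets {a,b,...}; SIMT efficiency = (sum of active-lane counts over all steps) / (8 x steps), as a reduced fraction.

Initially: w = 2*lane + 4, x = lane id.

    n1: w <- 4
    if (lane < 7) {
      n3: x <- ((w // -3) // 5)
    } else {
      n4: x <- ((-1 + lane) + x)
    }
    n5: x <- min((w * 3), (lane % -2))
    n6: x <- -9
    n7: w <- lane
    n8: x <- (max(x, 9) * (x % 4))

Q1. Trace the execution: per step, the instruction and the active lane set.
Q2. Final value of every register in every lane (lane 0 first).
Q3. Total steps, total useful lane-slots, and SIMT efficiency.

step 0: w <- 4                       {0,1,2,3,4,5,6,7}
step 1: eval (lane < 7)              {0,1,2,3,4,5,6,7}
step 2: x <- ((w // -3) // 5)        {0,1,2,3,4,5,6}
step 3: x <- ((-1 + lane) + x)       {7}
step 4: x <- min((w * 3), (lane % -2)) {0,1,2,3,4,5,6,7}
step 5: x <- -9                      {0,1,2,3,4,5,6,7}
step 6: w <- lane                    {0,1,2,3,4,5,6,7}
step 7: x <- (max(x, 9) * (x % 4))   {0,1,2,3,4,5,6,7}

Answer: 8 steps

w: 0,1,2,3,4,5,6,7
x: 27,27,27,27,27,27,27,27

steps = 8; useful = 56; efficiency = 56/64 = 7/8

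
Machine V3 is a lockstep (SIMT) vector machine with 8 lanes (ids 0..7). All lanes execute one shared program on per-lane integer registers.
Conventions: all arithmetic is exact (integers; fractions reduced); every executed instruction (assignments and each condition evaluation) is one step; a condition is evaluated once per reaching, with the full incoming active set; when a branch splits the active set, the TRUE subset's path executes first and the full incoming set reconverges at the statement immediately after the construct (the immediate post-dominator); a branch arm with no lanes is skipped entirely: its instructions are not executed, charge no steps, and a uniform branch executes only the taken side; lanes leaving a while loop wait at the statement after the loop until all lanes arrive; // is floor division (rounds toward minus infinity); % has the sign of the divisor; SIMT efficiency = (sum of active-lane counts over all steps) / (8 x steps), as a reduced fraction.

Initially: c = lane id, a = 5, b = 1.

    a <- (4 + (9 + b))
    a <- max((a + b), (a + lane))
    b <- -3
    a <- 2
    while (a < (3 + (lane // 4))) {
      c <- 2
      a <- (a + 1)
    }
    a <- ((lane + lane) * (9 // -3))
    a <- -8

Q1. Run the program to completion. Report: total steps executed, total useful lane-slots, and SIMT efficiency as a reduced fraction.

Answer: 13 steps, 92 useful, 23/26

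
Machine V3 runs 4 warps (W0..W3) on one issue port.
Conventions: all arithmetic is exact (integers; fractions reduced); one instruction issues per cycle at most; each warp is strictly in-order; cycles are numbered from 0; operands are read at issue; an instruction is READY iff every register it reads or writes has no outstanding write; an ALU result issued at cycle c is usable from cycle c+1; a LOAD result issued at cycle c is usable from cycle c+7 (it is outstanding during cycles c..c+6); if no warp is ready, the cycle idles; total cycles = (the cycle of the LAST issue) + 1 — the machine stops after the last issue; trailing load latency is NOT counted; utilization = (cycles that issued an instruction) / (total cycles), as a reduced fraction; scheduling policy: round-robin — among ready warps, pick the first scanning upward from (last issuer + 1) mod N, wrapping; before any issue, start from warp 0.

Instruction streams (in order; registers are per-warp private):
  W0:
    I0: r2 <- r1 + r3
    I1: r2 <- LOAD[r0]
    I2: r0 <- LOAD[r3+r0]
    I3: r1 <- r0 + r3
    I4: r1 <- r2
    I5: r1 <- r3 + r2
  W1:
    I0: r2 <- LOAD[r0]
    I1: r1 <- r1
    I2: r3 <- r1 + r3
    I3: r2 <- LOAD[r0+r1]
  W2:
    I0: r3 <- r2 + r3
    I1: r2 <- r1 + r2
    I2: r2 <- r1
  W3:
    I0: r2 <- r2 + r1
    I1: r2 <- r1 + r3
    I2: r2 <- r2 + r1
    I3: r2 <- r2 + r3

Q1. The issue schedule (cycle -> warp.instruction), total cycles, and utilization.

cycle 0: W0.I0
cycle 1: W1.I0
cycle 2: W2.I0
cycle 3: W3.I0
cycle 4: W0.I1
cycle 5: W1.I1
cycle 6: W2.I1
cycle 7: W3.I1
cycle 8: W0.I2
cycle 9: W1.I2
cycle 10: W2.I2
cycle 11: W3.I2
cycle 12: W1.I3
cycle 13: W3.I3
cycle 14: idle
cycle 15: W0.I3
cycle 16: W0.I4
cycle 17: W0.I5

Answer: 18 cycles, utilization 17/18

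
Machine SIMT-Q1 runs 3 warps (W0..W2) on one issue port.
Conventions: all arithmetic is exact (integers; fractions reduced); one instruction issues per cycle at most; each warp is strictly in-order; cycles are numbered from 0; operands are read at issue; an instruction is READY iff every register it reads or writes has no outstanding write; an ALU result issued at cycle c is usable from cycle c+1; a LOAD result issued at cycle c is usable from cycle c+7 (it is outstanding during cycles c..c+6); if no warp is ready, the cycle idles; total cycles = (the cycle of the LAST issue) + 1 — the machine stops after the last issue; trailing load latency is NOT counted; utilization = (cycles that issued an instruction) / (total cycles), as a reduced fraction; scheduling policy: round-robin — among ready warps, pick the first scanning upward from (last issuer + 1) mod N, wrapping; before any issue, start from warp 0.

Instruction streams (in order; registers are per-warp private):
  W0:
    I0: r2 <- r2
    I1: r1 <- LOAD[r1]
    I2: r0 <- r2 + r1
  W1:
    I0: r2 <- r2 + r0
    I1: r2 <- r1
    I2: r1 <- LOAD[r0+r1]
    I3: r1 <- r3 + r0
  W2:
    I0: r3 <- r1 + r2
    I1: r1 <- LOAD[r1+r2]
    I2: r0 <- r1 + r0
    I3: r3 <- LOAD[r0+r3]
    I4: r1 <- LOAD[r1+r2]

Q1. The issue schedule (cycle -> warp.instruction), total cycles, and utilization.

cycle 0: W0.I0
cycle 1: W1.I0
cycle 2: W2.I0
cycle 3: W0.I1
cycle 4: W1.I1
cycle 5: W2.I1
cycle 6: W1.I2
cycle 7: idle
cycle 8: idle
cycle 9: idle
cycle 10: W0.I2
cycle 11: idle
cycle 12: W2.I2
cycle 13: W1.I3
cycle 14: W2.I3
cycle 15: W2.I4

Answer: 16 cycles, utilization 3/4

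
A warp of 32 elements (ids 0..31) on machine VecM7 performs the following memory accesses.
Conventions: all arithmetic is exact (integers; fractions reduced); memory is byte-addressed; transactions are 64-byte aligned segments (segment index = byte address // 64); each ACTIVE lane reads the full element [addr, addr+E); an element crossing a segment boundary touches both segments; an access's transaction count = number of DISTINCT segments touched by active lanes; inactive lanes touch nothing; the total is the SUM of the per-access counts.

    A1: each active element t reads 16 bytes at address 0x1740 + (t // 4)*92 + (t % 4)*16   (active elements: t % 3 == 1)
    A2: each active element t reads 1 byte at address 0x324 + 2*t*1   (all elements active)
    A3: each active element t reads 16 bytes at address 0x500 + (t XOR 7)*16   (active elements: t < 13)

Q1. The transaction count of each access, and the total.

A1: 12 transactions
A2: 2 transactions
A3: 4 transactions

Answer: 12,2,4; total 18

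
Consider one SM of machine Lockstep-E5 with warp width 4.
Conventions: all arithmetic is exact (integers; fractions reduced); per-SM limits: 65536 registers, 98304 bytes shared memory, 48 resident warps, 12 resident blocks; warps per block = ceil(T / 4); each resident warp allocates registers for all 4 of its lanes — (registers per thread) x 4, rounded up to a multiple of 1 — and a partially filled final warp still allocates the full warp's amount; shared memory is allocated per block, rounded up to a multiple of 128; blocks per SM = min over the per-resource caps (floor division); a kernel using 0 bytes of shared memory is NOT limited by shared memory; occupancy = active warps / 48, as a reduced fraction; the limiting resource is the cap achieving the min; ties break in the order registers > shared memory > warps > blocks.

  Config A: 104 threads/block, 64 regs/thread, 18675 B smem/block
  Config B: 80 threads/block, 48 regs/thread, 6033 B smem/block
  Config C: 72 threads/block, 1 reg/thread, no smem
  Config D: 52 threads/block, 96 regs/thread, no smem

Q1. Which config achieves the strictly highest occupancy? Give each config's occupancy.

occupancies: A 13/24, B 5/6, C 3/4, D 13/16

Answer: B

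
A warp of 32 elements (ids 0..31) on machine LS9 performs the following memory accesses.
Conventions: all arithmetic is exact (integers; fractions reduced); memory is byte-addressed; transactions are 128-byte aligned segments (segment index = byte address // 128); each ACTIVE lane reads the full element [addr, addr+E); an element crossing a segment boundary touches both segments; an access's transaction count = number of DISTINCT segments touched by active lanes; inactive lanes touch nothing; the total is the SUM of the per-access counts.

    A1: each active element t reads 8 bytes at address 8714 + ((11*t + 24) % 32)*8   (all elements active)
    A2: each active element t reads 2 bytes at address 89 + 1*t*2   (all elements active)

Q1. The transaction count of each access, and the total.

A1: 3 transactions
A2: 2 transactions

Answer: 3,2; total 5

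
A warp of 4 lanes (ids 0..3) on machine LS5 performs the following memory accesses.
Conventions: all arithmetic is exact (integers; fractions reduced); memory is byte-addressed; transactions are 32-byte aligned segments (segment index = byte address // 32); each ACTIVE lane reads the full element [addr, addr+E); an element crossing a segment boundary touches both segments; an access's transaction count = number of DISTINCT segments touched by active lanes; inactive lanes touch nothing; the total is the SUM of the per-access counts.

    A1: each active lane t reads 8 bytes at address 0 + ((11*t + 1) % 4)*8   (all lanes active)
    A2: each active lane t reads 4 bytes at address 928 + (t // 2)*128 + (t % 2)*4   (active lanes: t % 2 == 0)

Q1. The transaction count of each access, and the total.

A1: 1 transaction
A2: 2 transactions

Answer: 1,2; total 3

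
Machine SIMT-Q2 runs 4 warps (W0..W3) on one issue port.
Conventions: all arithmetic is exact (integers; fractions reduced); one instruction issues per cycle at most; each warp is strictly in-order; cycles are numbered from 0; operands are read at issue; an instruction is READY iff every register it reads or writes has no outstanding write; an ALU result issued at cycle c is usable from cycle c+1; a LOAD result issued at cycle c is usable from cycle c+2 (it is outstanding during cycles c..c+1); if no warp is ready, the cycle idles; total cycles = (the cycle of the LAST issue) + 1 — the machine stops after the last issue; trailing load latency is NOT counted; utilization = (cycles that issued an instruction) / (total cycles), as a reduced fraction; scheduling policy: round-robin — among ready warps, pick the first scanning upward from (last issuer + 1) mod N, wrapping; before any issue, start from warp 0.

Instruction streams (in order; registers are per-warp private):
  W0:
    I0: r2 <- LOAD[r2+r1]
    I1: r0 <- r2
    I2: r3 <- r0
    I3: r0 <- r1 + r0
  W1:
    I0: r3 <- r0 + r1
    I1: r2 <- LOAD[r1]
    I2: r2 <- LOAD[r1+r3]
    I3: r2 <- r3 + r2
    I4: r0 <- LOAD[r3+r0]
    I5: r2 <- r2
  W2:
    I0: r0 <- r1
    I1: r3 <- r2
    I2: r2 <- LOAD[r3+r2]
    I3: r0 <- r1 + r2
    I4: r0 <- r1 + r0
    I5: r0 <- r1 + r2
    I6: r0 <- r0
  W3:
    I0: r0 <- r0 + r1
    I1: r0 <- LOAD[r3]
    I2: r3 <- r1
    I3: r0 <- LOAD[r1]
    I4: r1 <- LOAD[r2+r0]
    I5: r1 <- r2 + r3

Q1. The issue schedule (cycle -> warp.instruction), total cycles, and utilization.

cycle 0: W0.I0
cycle 1: W1.I0
cycle 2: W2.I0
cycle 3: W3.I0
cycle 4: W0.I1
cycle 5: W1.I1
cycle 6: W2.I1
cycle 7: W3.I1
cycle 8: W0.I2
cycle 9: W1.I2
cycle 10: W2.I2
cycle 11: W3.I2
cycle 12: W0.I3
cycle 13: W1.I3
cycle 14: W2.I3
cycle 15: W3.I3
cycle 16: W1.I4
cycle 17: W2.I4
cycle 18: W3.I4
cycle 19: W1.I5
cycle 20: W2.I5
cycle 21: W3.I5
cycle 22: W2.I6

Answer: 23 cycles, utilization 1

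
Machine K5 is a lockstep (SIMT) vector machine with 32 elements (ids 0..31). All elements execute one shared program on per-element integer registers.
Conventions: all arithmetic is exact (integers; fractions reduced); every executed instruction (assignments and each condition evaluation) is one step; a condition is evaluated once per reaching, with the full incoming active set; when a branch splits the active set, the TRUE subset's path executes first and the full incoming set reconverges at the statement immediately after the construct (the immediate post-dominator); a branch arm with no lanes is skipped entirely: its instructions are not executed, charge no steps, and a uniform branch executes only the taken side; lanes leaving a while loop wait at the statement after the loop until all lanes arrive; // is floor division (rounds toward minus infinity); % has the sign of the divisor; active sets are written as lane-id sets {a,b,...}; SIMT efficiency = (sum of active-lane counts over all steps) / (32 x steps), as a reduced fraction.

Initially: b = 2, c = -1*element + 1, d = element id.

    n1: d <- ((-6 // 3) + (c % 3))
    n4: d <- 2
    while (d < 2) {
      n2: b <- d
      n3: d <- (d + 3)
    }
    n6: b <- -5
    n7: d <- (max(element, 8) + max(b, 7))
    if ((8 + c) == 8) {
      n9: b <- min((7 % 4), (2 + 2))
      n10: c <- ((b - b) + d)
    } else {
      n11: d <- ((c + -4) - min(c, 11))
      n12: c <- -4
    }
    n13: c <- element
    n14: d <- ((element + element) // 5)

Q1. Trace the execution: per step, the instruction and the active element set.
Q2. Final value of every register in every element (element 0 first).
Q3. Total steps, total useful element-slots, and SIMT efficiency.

step 0: d <- ((-6 // 3) + (c % 3))   {0,1,2,3,4,5,6,7,8,9,10,11,12,13,14,15,16,17,18,19,20,21,22,23,24,25,26,27,28,29,30,31}
step 1: d <- 2                       {0,1,2,3,4,5,6,7,8,9,10,11,12,13,14,15,16,17,18,19,20,21,22,23,24,25,26,27,28,29,30,31}
step 2: eval (d < 2)                 {0,1,2,3,4,5,6,7,8,9,10,11,12,13,14,15,16,17,18,19,20,21,22,23,24,25,26,27,28,29,30,31}
step 3: b <- -5                      {0,1,2,3,4,5,6,7,8,9,10,11,12,13,14,15,16,17,18,19,20,21,22,23,24,25,26,27,28,29,30,31}
step 4: d <- (max(element, 8) + max(b, 7)) {0,1,2,3,4,5,6,7,8,9,10,11,12,13,14,15,16,17,18,19,20,21,22,23,24,25,26,27,28,29,30,31}
step 5: eval ((8 + c) == 8)          {0,1,2,3,4,5,6,7,8,9,10,11,12,13,14,15,16,17,18,19,20,21,22,23,24,25,26,27,28,29,30,31}
step 6: b <- min((7 % 4), (2 + 2))   {1}
step 7: c <- ((b - b) + d)           {1}
step 8: d <- ((c + -4) - min(c, 11)) {0,2,3,4,5,6,7,8,9,10,11,12,13,14,15,16,17,18,19,20,21,22,23,24,25,26,27,28,29,30,31}
step 9: c <- -4                      {0,2,3,4,5,6,7,8,9,10,11,12,13,14,15,16,17,18,19,20,21,22,23,24,25,26,27,28,29,30,31}
step 10: c <- element                 {0,1,2,3,4,5,6,7,8,9,10,11,12,13,14,15,16,17,18,19,20,21,22,23,24,25,26,27,28,29,30,31}
step 11: d <- ((element + element) // 5) {0,1,2,3,4,5,6,7,8,9,10,11,12,13,14,15,16,17,18,19,20,21,22,23,24,25,26,27,28,29,30,31}

Answer: 12 steps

b: -5,3,-5,-5,-5,-5,-5,-5,-5,-5,-5,-5,-5,-5,-5,-5,-5,-5,-5,-5,-5,-5,-5,-5,-5,-5,-5,-5,-5,-5,-5,-5
c: 0,1,2,3,4,5,6,7,8,9,10,11,12,13,14,15,16,17,18,19,20,21,22,23,24,25,26,27,28,29,30,31
d: 0,0,0,1,1,2,2,2,3,3,4,4,4,5,5,6,6,6,7,7,8,8,8,9,9,10,10,10,11,11,12,12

steps = 12; useful = 320; efficiency = 320/384 = 5/6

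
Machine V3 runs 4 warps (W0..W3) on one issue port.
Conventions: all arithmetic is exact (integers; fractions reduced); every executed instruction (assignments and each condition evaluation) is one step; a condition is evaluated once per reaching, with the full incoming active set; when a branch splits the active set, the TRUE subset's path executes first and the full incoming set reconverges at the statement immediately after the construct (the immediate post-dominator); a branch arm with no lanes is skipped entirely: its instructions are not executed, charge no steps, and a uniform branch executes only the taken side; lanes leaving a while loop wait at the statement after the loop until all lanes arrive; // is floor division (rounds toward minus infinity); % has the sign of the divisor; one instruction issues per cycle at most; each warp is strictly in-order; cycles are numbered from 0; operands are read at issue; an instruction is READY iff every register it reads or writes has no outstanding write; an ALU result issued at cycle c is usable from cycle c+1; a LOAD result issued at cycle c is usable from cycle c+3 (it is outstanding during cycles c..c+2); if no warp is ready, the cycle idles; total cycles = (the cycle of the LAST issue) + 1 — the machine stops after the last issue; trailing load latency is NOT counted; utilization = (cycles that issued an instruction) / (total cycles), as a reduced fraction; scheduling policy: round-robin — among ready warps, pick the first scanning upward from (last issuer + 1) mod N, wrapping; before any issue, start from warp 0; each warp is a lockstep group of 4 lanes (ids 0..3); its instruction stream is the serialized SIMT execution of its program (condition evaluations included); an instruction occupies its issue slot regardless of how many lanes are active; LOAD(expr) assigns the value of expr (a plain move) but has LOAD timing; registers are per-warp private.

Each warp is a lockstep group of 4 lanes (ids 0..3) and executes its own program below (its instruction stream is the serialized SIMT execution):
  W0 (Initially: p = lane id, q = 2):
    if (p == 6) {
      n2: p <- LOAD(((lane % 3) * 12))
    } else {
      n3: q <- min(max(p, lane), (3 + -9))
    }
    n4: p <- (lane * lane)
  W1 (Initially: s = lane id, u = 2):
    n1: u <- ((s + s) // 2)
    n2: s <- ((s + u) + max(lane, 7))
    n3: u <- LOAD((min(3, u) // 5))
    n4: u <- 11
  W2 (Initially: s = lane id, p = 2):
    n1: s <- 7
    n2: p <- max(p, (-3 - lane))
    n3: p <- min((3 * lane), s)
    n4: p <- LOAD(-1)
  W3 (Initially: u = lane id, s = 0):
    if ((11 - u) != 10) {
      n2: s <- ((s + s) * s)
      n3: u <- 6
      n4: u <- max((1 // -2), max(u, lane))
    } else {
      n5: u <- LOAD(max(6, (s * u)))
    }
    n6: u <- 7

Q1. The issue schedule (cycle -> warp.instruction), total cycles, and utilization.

cycle 0: W0.I0
cycle 1: W1.I0
cycle 2: W2.I0
cycle 3: W3.I0
cycle 4: W0.I1
cycle 5: W1.I1
cycle 6: W2.I1
cycle 7: W3.I1
cycle 8: W0.I2
cycle 9: W1.I2
cycle 10: W2.I2
cycle 11: W3.I2
cycle 12: W1.I3
cycle 13: W2.I3
cycle 14: W3.I3
cycle 15: W3.I4
cycle 16: idle
cycle 17: idle
cycle 18: W3.I5

Answer: 19 cycles, utilization 17/19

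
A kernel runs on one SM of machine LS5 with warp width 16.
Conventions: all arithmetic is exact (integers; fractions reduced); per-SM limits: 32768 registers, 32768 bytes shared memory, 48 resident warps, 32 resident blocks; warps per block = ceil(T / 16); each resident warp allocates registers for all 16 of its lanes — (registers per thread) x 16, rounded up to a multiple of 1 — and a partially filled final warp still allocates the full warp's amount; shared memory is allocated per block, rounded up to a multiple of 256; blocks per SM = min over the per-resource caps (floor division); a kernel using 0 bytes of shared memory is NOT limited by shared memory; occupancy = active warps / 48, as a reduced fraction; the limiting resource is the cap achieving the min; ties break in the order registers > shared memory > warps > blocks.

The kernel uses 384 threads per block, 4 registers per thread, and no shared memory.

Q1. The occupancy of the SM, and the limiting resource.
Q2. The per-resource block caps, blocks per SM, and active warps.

Answer: occupancy 1, limited by warps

registers: 21 blocks
shared memory: no limit (kernel uses none)
warps: 2 blocks
blocks: 32 blocks

Answer: 2 blocks, 48 active warps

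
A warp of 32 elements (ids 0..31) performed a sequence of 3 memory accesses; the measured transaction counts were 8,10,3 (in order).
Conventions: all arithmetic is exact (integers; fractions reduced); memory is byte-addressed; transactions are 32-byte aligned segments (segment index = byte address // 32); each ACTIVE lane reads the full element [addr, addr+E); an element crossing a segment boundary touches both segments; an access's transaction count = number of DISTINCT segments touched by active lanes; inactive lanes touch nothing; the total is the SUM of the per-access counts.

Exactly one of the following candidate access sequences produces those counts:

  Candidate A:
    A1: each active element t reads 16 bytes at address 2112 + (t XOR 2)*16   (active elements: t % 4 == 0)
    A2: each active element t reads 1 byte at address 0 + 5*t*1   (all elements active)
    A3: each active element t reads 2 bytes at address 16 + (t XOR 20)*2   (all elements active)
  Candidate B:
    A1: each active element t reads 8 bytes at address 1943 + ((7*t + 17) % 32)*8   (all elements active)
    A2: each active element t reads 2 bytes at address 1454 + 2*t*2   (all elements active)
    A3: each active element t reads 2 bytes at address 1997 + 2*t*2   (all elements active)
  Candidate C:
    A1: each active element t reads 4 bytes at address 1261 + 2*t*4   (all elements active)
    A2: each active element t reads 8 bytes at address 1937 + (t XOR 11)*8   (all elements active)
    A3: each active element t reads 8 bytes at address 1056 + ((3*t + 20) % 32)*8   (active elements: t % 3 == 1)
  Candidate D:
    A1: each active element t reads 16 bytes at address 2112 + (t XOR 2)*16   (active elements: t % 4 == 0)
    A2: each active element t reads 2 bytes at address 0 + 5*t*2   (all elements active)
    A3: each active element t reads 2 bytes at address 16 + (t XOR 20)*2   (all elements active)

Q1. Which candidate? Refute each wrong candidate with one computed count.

A: A2 gives 5 transactions, not 10
B: A1 gives 9 transactions, not 8
C: A1 gives 9 transactions, not 8
D: all counts match (8,10,3)

Answer: D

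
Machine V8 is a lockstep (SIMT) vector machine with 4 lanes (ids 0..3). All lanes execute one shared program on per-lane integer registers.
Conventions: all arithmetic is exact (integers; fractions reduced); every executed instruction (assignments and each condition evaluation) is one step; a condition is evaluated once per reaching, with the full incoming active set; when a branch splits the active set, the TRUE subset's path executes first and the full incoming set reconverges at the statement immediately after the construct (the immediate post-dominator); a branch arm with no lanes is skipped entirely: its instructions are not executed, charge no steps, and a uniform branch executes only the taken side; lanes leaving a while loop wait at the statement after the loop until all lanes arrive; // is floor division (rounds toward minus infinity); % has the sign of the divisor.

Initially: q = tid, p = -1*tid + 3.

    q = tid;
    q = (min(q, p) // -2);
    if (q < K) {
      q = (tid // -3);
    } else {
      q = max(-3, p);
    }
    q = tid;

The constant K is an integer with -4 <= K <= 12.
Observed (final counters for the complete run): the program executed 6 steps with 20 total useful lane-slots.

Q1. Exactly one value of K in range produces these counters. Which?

Answer: K = 0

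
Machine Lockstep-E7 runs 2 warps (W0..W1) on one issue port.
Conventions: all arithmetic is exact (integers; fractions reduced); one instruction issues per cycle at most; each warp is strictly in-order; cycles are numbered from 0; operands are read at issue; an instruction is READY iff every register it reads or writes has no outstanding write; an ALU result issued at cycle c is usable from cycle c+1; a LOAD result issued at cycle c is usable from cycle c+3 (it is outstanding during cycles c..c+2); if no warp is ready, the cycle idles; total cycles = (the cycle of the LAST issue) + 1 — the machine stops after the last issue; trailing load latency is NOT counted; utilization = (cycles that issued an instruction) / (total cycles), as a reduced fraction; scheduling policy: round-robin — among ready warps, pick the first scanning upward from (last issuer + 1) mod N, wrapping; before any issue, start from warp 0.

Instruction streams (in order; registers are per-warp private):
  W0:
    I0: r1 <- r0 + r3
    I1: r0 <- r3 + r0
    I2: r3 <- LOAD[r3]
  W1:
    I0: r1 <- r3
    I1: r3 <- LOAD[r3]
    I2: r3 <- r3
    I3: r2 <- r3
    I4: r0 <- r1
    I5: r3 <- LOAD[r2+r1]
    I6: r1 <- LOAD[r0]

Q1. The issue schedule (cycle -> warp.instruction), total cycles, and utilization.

cycle 0: W0.I0
cycle 1: W1.I0
cycle 2: W0.I1
cycle 3: W1.I1
cycle 4: W0.I2
cycle 5: idle
cycle 6: W1.I2
cycle 7: W1.I3
cycle 8: W1.I4
cycle 9: W1.I5
cycle 10: W1.I6

Answer: 11 cycles, utilization 10/11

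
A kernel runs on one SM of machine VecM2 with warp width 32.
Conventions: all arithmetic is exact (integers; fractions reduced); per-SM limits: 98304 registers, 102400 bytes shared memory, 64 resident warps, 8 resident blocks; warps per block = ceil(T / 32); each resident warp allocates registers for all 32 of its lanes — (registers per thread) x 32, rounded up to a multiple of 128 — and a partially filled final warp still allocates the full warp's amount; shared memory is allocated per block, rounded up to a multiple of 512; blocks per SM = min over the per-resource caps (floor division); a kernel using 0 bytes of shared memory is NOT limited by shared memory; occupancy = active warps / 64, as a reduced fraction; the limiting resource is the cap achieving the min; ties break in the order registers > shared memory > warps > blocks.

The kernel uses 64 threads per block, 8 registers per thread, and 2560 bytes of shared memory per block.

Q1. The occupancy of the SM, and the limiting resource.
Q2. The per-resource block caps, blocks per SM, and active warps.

Answer: occupancy 1/4, limited by blocks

registers: 192 blocks
shared memory: 40 blocks
warps: 32 blocks
blocks: 8 blocks

Answer: 8 blocks, 16 active warps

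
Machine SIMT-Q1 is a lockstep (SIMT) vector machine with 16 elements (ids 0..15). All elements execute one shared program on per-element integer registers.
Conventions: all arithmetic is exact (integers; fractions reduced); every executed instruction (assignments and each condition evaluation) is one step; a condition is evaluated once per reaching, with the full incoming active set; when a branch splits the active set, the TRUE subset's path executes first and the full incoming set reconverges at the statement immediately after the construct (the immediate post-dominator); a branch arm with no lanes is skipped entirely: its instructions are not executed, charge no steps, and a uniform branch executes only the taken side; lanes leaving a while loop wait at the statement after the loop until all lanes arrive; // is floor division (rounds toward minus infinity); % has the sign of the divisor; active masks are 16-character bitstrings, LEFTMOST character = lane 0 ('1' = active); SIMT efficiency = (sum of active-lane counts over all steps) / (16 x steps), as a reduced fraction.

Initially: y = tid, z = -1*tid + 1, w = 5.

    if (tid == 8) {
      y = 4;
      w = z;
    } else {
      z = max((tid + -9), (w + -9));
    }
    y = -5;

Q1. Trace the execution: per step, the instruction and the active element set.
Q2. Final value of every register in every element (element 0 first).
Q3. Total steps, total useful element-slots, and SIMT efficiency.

step 0: eval (tid == 8)              1111111111111111
step 1: y <- 4                       0000000010000000
step 2: w <- z                       0000000010000000
step 3: z <- max((tid + -9), (w + -9)) 1111111101111111
step 4: y <- -5                      1111111111111111

Answer: 5 steps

y: -5,-5,-5,-5,-5,-5,-5,-5,-5,-5,-5,-5,-5,-5,-5,-5
z: -4,-4,-4,-4,-4,-4,-3,-2,-7,0,1,2,3,4,5,6
w: 5,5,5,5,5,5,5,5,-7,5,5,5,5,5,5,5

steps = 5; useful = 49; efficiency = 49/80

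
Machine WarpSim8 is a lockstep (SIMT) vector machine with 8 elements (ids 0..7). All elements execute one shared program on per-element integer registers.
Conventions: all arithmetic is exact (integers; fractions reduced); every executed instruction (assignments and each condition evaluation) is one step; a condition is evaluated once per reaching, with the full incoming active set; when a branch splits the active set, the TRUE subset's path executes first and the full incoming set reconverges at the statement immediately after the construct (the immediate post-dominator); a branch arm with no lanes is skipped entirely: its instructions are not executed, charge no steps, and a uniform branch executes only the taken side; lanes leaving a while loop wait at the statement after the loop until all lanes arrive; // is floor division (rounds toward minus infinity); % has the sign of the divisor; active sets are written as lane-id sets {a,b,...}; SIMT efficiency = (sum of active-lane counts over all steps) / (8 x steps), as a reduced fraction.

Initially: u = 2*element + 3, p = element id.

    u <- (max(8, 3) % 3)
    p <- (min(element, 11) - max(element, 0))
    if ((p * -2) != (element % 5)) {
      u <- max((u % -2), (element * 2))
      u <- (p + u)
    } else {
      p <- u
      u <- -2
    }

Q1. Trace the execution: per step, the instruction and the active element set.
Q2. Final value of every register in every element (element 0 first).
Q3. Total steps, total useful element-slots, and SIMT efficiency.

step 0: u <- (max(8, 3) % 3)         {0,1,2,3,4,5,6,7}
step 1: p <- (min(element, 11) - max(element, 0)) {0,1,2,3,4,5,6,7}
step 2: eval ((p * -2) != (element % 5)) {0,1,2,3,4,5,6,7}
step 3: u <- max((u % -2), (element * 2)) {1,2,3,4,6,7}
step 4: u <- (p + u)                 {1,2,3,4,6,7}
step 5: p <- u                       {0,5}
step 6: u <- -2                      {0,5}

Answer: 7 steps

u: -2,2,4,6,8,-2,12,14
p: 2,0,0,0,0,2,0,0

steps = 7; useful = 40; efficiency = 40/56 = 5/7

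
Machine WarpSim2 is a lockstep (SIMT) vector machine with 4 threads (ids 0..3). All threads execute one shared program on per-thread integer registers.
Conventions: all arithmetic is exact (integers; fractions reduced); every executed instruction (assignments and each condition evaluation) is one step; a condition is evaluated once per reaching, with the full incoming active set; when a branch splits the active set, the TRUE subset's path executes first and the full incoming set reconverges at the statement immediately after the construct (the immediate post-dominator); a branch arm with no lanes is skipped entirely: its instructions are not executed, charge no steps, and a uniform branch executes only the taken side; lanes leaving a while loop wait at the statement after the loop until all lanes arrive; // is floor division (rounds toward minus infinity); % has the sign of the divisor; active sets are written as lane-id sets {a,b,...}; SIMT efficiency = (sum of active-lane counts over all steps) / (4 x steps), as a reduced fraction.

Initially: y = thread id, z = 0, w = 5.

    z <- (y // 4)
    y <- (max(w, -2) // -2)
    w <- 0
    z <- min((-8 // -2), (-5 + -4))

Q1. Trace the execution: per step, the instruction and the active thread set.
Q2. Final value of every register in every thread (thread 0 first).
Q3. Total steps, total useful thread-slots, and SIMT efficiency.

step 0: z <- (y // 4)                {0,1,2,3}
step 1: y <- (max(w, -2) // -2)      {0,1,2,3}
step 2: w <- 0                       {0,1,2,3}
step 3: z <- min((-8 // -2), (-5 + -4)) {0,1,2,3}

Answer: 4 steps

y: -3,-3,-3,-3
z: -9,-9,-9,-9
w: 0,0,0,0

steps = 4; useful = 16; efficiency = 16/16 = 1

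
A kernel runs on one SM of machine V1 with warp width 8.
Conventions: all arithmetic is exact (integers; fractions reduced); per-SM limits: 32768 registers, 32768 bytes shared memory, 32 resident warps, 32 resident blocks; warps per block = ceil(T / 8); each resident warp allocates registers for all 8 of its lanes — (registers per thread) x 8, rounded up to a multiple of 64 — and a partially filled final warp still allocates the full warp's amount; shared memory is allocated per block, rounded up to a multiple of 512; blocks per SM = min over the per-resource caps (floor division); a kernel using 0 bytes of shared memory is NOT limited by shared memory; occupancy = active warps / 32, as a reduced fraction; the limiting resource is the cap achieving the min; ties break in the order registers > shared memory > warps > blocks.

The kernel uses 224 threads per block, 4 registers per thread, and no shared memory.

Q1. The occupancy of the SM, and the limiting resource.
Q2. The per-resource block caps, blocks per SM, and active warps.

Answer: occupancy 7/8, limited by warps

registers: 18 blocks
shared memory: no limit (kernel uses none)
warps: 1 block
blocks: 32 blocks

Answer: 1 block, 28 active warps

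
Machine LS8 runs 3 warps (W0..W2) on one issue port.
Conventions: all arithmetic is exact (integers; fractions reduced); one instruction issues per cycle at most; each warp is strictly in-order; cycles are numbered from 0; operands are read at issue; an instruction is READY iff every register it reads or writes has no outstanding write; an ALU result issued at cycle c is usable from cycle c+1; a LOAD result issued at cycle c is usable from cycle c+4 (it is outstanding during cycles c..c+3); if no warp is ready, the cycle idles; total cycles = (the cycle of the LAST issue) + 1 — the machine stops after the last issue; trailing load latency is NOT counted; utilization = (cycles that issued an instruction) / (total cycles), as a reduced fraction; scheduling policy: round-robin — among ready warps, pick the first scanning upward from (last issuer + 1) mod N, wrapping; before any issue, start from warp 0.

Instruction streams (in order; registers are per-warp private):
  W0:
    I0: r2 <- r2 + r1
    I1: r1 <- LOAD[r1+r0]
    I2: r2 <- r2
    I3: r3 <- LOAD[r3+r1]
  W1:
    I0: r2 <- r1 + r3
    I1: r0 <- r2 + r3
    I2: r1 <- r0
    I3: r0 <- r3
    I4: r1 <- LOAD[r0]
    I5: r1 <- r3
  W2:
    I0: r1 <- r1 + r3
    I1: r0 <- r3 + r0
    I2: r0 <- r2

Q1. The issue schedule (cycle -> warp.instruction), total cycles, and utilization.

cycle 0: W0.I0
cycle 1: W1.I0
cycle 2: W2.I0
cycle 3: W0.I1
cycle 4: W1.I1
cycle 5: W2.I1
cycle 6: W0.I2
cycle 7: W1.I2
cycle 8: W2.I2
cycle 9: W0.I3
cycle 10: W1.I3
cycle 11: W1.I4
cycle 12: idle
cycle 13: idle
cycle 14: idle
cycle 15: W1.I5

Answer: 16 cycles, utilization 13/16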